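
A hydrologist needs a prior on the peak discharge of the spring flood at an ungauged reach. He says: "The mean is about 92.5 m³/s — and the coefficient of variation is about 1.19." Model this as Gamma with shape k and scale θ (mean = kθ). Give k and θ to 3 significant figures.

k ≈ 0.706, θ ≈ 131

For Gamma(k, scale θ): mean = kθ, variance = kθ², so CV = 1/√k.
CV = 1.19, hence k = 1/CV² = 0.706.
Then θ = mean/k = 92.5/0.706 = 131.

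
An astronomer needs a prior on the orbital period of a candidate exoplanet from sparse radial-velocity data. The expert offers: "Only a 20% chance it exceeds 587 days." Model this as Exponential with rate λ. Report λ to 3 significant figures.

λ ≈ 0.00274

P(T > 587.0) = e^(−λ·587.0) = 0.2, so λ = −ln(0.2)/587.0 = 0.00274.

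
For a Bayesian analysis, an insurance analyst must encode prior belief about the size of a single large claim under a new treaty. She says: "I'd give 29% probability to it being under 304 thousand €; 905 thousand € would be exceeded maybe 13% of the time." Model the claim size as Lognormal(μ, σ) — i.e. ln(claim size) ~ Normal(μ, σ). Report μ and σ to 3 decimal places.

μ ≈ 6.076, σ ≈ 0.649

If T ~ Lognormal(μ,σ) then ln T ~ Normal(μ,σ), so the p-quantile of ln T is μ + z_p·σ.
ln(304) = 5.717 and ln(905) = 6.808; z_{0.29} = -0.5534, z_{0.87} = 1.126.
σ = (6.808 − 5.717)/(1.126 − (-0.5534)) = 0.649.
μ = 5.717 − (-0.5534)·0.649 = 6.076.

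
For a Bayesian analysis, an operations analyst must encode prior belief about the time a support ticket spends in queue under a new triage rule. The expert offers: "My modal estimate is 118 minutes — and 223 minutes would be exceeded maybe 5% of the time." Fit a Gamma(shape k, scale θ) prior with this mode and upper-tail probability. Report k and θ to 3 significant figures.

k ≈ 7.86, θ ≈ 17.2

Gamma(k,θ) with k>1 has mode (k−1)θ, so θ = 118/(k−1).
Need P(X < 223) = 0.95 with θ tied to k this way. Start at k = 2, θ = 118: P(X<223) ≈ 0.563.
Too low — raise k to concentrate. Iterating converges to k ≈ 7.86.
Then θ = 118/(7.86−1) ≈ 17.2.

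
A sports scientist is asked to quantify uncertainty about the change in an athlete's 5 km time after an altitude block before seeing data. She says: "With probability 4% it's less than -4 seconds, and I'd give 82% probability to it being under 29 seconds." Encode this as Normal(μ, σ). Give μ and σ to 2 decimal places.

For Normal(μ,σ), the p-quantile is μ + z_p·σ. Here z_{0.04} = -1.751, z_{0.82} = 0.9154.
So -4 = μ − 1.751σ and 29 = μ + 0.9154σ.
Subtracting: σ = (29 − -4)/(0.9154 − (-1.751)) = 12.38.
Then μ = -4 − (-1.751)·12.38 = 17.67.

μ = 17.67, σ = 12.38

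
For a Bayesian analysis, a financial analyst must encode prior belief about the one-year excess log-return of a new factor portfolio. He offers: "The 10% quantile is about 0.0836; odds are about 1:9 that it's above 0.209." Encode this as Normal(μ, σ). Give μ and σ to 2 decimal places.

μ = 0.15, σ = 0.05

The p-quantile of Normal(μ,σ) is μ + z_p·σ, with z_{0.1} = -1.282 and z_{0.9} = 1.282.
Eliminate σ: μ = (z₂·x₁ − z₁·x₂)/(z₂ − z₁) = (1.282·0.0836 − (-1.282)·0.209)/2.563 = 0.15.
Then σ = (x₂ − x₁)/(z₂ − z₁) = (0.209 − 0.0836)/2.563 = 0.05.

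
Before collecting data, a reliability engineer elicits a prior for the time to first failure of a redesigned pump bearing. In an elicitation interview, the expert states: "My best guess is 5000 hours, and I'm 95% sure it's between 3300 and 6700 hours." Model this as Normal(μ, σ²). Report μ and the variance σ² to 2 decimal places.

μ = 5000.00, σ² = 752318.36

A symmetric 95% interval runs μ ± z·σ with z = 1.96.
Half-width = 1700, so σ = 1700/1.96 = 867.363 and σ² = 752318.36.
μ is the stated best guess, 5000.00.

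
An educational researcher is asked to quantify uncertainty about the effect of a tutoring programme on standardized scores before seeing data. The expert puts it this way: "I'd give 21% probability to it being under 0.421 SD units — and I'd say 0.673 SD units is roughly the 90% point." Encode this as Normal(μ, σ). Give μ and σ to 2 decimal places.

The p-quantile of Normal(μ,σ) is μ + z_p·σ, with z_{0.21} = -0.8064 and z_{0.9} = 1.282.
Eliminate σ: μ = (z₂·x₁ − z₁·x₂)/(z₂ − z₁) = (1.282·0.421 − (-0.8064)·0.673)/2.088 = 0.52.
Then σ = (x₂ − x₁)/(z₂ − z₁) = (0.673 − 0.421)/2.088 = 0.12.

μ = 0.52, σ = 0.12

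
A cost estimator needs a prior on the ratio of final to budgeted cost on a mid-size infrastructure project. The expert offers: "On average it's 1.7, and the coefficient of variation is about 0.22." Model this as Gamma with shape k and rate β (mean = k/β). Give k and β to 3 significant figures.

k ≈ 20.7, β ≈ 12.2

For Gamma(k, rate β): mean = k/β, variance = k/β², so CV = 1/√k.
CV = 0.22, hence k = 1/CV² = 20.7.
Then β = k/mean = 20.7/1.7 = 12.2.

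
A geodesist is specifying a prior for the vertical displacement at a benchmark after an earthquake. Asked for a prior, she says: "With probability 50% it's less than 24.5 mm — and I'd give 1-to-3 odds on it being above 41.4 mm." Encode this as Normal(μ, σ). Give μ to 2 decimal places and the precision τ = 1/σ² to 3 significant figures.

μ = 24.50, τ = 0.00159

For Normal(μ,σ), the p-quantile is μ + z_p·σ. Here z_{0.5} = 0, z_{0.75} = 0.6745.
So 24.5 = μ + 0σ and 41.4 = μ + 0.6745σ.
Subtracting: σ = (41.4 − 24.5)/(0.6745 − (0)) = 25.06.
Then μ = 24.5 − (0)·25.06 = 24.50.
Precision τ = 1/σ² = 1/25.06² = 0.00159.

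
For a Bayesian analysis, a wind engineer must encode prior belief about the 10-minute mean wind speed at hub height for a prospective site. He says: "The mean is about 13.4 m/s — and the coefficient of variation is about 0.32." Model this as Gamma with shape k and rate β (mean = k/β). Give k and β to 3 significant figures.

k ≈ 9.77, β ≈ 0.729

For Gamma(k, rate β): mean = k/β, variance = k/β², so CV = 1/√k.
CV = 0.32, hence k = 1/CV² = 9.77.
Then β = k/mean = 9.77/13.4 = 0.729.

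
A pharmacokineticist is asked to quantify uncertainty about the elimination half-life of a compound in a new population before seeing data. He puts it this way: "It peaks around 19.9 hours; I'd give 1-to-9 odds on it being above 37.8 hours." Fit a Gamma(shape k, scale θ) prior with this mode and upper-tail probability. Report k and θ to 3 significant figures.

k ≈ 5.64, θ ≈ 4.28

Gamma(k,θ) with k>1 has mode (k−1)θ, so θ = 19.9/(k−1).
Need P(X < 37.8) = 0.9 with θ tied to k this way. Start at k = 2, θ = 19.9: P(X<37.8) ≈ 0.566.
Too low — raise k to concentrate. Iterating converges to k ≈ 5.64.
Then θ = 19.9/(5.64−1) ≈ 4.28.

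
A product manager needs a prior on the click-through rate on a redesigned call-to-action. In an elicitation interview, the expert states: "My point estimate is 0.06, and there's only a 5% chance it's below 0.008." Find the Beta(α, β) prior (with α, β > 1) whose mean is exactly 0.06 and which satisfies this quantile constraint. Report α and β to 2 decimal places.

With mean 0.06 fixed, write α = 0.06s, β = 0.94s where s = α+β.
Need P(θ < 0.008) = 0.05 under Beta(0.06s, 0.94s). Normal approximation: (q−m)/√(m(1−m)/s) ≈ z_{0.05} = -1.64, so s ≈ 0.06·0.94·(-1.64)²/(0.008−0.06)² = 56.4.
At s = 56.4: P(θ<0.008) ≈ 0.004. Adjusting to match 0.05 gives s ≈ 26.30.
So α = 0.06·26.30 ≈ 1.58, β = 0.94·26.30 ≈ 24.73.

α ≈ 1.58, β ≈ 24.73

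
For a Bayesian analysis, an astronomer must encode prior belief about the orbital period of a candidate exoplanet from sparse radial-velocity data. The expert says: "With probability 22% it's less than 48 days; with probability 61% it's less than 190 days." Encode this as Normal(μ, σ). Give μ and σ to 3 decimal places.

For Normal(μ,σ), the p-quantile is μ + z_p·σ. Here z_{0.22} = -0.7722, z_{0.61} = 0.2793.
So 48 = μ − 0.7722σ and 190 = μ + 0.2793σ.
Subtracting: σ = (190 − 48)/(0.2793 − (-0.7722)) = 135.044.
Then μ = 48 − (-0.7722)·135.044 = 152.280.

μ = 152.280, σ = 135.044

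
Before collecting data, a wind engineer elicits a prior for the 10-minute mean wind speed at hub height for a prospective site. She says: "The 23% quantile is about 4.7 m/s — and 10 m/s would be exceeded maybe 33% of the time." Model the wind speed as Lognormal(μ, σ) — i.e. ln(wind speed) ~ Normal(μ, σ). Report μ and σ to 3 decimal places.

μ ≈ 2.021, σ ≈ 0.641

If T ~ Lognormal(μ,σ) then ln T ~ Normal(μ,σ), so the p-quantile of ln T is μ + z_p·σ.
ln(4.7) = 1.548 and ln(10) = 2.303; z_{0.23} = -0.7388, z_{0.67} = 0.4399.
σ = (2.303 − 1.548)/(0.4399 − (-0.7388)) = 0.641.
μ = 1.548 − (-0.7388)·0.641 = 2.021.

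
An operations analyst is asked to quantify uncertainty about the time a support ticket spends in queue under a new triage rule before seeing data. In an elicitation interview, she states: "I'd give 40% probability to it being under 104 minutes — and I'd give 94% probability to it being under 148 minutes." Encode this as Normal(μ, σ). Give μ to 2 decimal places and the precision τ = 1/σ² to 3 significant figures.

μ = 110.17, τ = 0.00169

For Normal(μ,σ), the p-quantile is μ + z_p·σ. Here z_{0.4} = -0.2533, z_{0.94} = 1.555.
So 104 = μ − 0.2533σ and 148 = μ + 1.555σ.
Subtracting: σ = (148 − 104)/(1.555 − (-0.2533)) = 24.33.
Then μ = 104 − (-0.2533)·24.33 = 110.17.
Precision τ = 1/σ² = 1/24.33² = 0.00169.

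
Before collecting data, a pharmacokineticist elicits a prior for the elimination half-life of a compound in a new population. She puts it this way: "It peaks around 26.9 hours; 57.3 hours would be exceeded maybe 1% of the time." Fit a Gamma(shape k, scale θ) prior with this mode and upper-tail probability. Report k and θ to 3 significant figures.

k ≈ 9.49, θ ≈ 3.17

Gamma(k,θ) with k>1 has mode (k−1)θ, so θ = 26.9/(k−1).
Need P(X < 57.3) = 0.99 with θ tied to k this way. Start at k = 2, θ = 26.9: P(X<57.3) ≈ 0.628.
Too low — raise k to concentrate. Iterating converges to k ≈ 9.49.
Then θ = 26.9/(9.49−1) ≈ 3.17.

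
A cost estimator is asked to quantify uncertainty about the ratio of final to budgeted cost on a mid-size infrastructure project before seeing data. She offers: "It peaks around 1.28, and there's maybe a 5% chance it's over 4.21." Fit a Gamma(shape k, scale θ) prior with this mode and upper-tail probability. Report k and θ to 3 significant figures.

Gamma(k,θ) with k>1 has mode (k−1)θ, so θ = 1.28/(k−1).
Need P(X < 4.21) = 0.95 with θ tied to k this way. Start at k = 2, θ = 1.28: P(X<4.21) ≈ 0.840.
Too low — raise k to concentrate. Iterating converges to k ≈ 2.84.
Then θ = 1.28/(2.84−1) ≈ 0.695.

k ≈ 2.84, θ ≈ 0.695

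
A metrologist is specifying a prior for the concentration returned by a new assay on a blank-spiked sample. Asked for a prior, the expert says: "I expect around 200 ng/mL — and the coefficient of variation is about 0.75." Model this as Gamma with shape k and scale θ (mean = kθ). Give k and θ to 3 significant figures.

k ≈ 1.78, θ ≈ 112

For Gamma(k, scale θ): mean = kθ, variance = kθ², so CV = 1/√k.
CV = 0.75, hence k = 1/CV² = 1.78.
Then θ = mean/k = 200/1.78 = 112.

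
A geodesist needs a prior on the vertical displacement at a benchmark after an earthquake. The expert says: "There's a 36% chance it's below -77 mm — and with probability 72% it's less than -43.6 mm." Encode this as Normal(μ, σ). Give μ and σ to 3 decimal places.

μ = -64.281, σ = 35.483

The p-quantile of Normal(μ,σ) is μ + z_p·σ, with z_{0.36} = -0.3585 and z_{0.72} = 0.5828.
Eliminate σ: μ = (z₂·x₁ − z₁·x₂)/(z₂ − z₁) = (0.5828·-77 − (-0.3585)·-43.6)/0.9413 = -64.281.
Then σ = (x₂ − x₁)/(z₂ − z₁) = (-43.6 − -77)/0.9413 = 35.483.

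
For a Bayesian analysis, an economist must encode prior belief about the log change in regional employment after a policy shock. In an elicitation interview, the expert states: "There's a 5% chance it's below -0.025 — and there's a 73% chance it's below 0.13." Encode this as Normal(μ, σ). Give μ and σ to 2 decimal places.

For Normal(μ,σ), the p-quantile is μ + z_p·σ. Here z_{0.05} = -1.645, z_{0.73} = 0.6128.
So -0.025 = μ − 1.645σ and 0.13 = μ + 0.6128σ.
Subtracting: σ = (0.13 − -0.025)/(0.6128 − (-1.645)) = 0.07.
Then μ = -0.025 − (-1.645)·0.07 = 0.09.

μ = 0.09, σ = 0.07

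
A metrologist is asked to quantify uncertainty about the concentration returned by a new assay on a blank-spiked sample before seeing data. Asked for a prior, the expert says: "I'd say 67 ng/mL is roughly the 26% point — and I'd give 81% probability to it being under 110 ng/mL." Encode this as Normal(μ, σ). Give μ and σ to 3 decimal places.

μ = 85.185, σ = 28.266

The p-quantile of Normal(μ,σ) is μ + z_p·σ, with z_{0.26} = -0.6433 and z_{0.81} = 0.8779.
Eliminate σ: μ = (z₂·x₁ − z₁·x₂)/(z₂ − z₁) = (0.8779·67 − (-0.6433)·110)/1.521 = 85.185.
Then σ = (x₂ − x₁)/(z₂ − z₁) = (110 − 67)/1.521 = 28.266.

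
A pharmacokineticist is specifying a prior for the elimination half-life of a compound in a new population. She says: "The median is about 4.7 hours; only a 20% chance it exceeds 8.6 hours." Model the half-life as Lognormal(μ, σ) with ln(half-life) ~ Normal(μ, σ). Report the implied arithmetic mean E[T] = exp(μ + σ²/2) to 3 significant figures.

If T ~ Lognormal(μ,σ) then ln T ~ Normal(μ,σ), so the p-quantile of ln T is μ + z_p·σ.
ln(4.7) = 1.548 and ln(8.6) = 2.152; z_{0.5} = 0, z_{0.8} = 0.8416.
σ = (2.152 − 1.548)/(0.8416 − (0)) = 0.718.
μ = 1.548 − (0)·0.718 = 1.548.
E[T] = exp(μ + σ²/2) = exp(1.548 + 0.2577) = 6.08 hours.

E[T] ≈ 6.08 hours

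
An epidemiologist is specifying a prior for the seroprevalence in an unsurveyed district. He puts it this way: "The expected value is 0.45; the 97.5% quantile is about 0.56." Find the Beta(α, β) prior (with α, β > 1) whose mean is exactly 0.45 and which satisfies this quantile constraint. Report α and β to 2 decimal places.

α ≈ 35.49, β ≈ 43.38

With mean 0.45 fixed, write α = 0.45s, β = 0.55s where s = α+β.
Need P(θ < 0.56) = 0.975 under Beta(0.45s, 0.55s). Normal approximation: (q−m)/√(m(1−m)/s) ≈ z_{0.975} = 1.96, so s ≈ 0.45·0.55·(1.96)²/(0.56−0.45)² = 78.6.
At s = 78.6: P(θ<0.56) ≈ 0.975. Adjusting to match 0.975 gives s ≈ 78.87.
So α = 0.45·78.87 ≈ 35.49, β = 0.55·78.87 ≈ 43.38.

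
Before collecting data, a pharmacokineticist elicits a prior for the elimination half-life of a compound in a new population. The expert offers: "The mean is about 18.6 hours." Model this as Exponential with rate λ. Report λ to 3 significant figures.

λ ≈ 0.0538

Exponential mean = 1/λ, so λ = 1/18.6 = 0.0538.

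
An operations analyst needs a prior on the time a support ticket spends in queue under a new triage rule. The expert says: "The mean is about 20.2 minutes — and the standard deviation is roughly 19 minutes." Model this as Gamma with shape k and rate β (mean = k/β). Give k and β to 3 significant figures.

k ≈ 1.13, β ≈ 0.056

For Gamma(k, rate β): mean = k/β, variance = k/β², so CV = 1/√k.
CV = SD/mean = 19/20.2 = 0.9406, hence k = 1/CV² = 1.13.
Then β = k/mean = 1.13/20.2 = 0.056.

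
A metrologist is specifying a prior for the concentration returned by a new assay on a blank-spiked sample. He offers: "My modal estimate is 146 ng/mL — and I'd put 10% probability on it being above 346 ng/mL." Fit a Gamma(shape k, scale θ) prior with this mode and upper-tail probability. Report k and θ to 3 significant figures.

Gamma(k,θ) with k>1 has mode (k−1)θ, so θ = 146/(k−1).
Need P(X < 346) = 0.9 with θ tied to k this way. Start at k = 2, θ = 146: P(X<346) ≈ 0.685.
Too low — raise k to concentrate. Iterating converges to k ≈ 3.58.
Then θ = 146/(3.58−1) ≈ 56.5.

k ≈ 3.58, θ ≈ 56.5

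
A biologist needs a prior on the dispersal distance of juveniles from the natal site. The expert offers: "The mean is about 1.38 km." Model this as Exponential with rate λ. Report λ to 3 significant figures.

λ ≈ 0.725

Exponential mean = 1/λ, so λ = 1/1.38 = 0.725.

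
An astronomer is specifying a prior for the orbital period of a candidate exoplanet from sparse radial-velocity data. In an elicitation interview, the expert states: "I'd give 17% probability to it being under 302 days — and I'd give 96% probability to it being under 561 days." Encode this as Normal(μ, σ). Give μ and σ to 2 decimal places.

μ = 393.37, σ = 95.75

The p-quantile of Normal(μ,σ) is μ + z_p·σ, with z_{0.17} = -0.9542 and z_{0.96} = 1.751.
Eliminate σ: μ = (z₂·x₁ − z₁·x₂)/(z₂ − z₁) = (1.751·302 − (-0.9542)·561)/2.705 = 393.37.
Then σ = (x₂ − x₁)/(z₂ − z₁) = (561 − 302)/2.705 = 95.75.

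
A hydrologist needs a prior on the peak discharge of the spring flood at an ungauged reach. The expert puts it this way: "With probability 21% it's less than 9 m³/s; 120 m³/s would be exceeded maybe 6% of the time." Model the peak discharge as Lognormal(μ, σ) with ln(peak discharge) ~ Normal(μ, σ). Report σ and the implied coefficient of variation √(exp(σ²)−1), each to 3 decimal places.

σ ≈ 1.097, CV ≈ 1.527

If T ~ Lognormal(μ,σ) then ln T ~ Normal(μ,σ), so the p-quantile of ln T is μ + z_p·σ.
ln(9) = 2.197 and ln(120) = 4.787; z_{0.21} = -0.8064, z_{0.94} = 1.555.
σ = (4.787 − 2.197)/(1.555 − (-0.8064)) = 1.097.
μ = 2.197 − (-0.8064)·1.097 = 3.082.
CV = √(exp(σ²)−1) = √(exp(1.2034)−1) = 1.527.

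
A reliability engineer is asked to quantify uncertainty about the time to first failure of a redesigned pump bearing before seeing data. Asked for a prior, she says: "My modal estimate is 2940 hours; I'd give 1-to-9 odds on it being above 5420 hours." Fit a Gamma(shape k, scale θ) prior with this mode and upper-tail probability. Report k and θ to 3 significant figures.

k ≈ 6.1, θ ≈ 577

Gamma(k,θ) with k>1 has mode (k−1)θ, so θ = 2940/(k−1).
Need P(X < 5420) = 0.9 with θ tied to k this way. Start at k = 2, θ = 2940: P(X<5420) ≈ 0.550.
Too low — raise k to concentrate. Iterating converges to k ≈ 6.1.
Then θ = 2940/(6.1−1) ≈ 577.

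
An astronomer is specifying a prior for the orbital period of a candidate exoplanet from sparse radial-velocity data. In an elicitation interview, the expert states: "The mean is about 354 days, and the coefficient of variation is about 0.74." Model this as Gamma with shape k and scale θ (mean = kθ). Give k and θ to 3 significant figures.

k ≈ 1.83, θ ≈ 194

For Gamma(k, scale θ): mean = kθ, variance = kθ², so CV = 1/√k.
CV = 0.74, hence k = 1/CV² = 1.83.
Then θ = mean/k = 354/1.83 = 194.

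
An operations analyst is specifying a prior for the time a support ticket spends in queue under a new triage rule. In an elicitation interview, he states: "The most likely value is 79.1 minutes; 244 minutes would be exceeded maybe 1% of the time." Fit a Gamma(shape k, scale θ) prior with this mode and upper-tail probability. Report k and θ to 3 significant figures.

Gamma(k,θ) with k>1 has mode (k−1)θ, so θ = 79.1/(k−1).
Need P(X < 244) = 0.99 with θ tied to k this way. Start at k = 2, θ = 79.1: P(X<244) ≈ 0.813.
Too low — raise k to concentrate. Iterating converges to k ≈ 4.52.
Then θ = 79.1/(4.52−1) ≈ 22.4.

k ≈ 4.52, θ ≈ 22.4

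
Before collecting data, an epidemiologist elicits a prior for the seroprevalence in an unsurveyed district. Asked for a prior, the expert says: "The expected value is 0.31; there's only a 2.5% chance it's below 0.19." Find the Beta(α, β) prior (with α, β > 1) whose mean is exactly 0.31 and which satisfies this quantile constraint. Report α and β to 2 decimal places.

α ≈ 15.23, β ≈ 33.89

With mean 0.31 fixed, write α = 0.31s, β = 0.69s where s = α+β.
Need P(θ < 0.19) = 0.025 under Beta(0.31s, 0.69s). Normal approximation: (q−m)/√(m(1−m)/s) ≈ z_{0.025} = -1.96, so s ≈ 0.31·0.69·(-1.96)²/(0.19−0.31)² = 57.1.
At s = 57.1: P(θ<0.19) ≈ 0.017. Adjusting to match 0.025 gives s ≈ 49.11.
So α = 0.31·49.11 ≈ 15.23, β = 0.69·49.11 ≈ 33.89.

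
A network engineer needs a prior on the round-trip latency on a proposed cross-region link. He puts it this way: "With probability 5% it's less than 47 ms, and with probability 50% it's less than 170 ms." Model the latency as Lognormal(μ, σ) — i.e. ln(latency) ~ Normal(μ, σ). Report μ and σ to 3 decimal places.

μ ≈ 5.136, σ ≈ 0.782

If T ~ Lognormal(μ,σ) then ln T ~ Normal(μ,σ), so the p-quantile of ln T is μ + z_p·σ.
ln(47) = 3.85 and ln(170) = 5.136; z_{0.05} = -1.645, z_{0.5} = 0.
σ = (5.136 − 3.85)/(0 − (-1.645)) = 0.782.
μ = 3.85 − (-1.645)·0.782 = 5.136.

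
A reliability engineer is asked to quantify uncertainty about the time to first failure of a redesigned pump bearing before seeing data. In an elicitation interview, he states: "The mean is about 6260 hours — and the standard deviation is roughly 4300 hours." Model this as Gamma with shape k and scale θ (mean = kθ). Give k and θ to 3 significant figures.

For Gamma(k, scale θ): mean = kθ, variance = kθ², so CV = 1/√k.
CV = SD/mean = 4300/6260 = 0.6869, hence k = 1/CV² = 2.12.
Then θ = mean/k = 6260/2.12 = 2950.

k ≈ 2.12, θ ≈ 2950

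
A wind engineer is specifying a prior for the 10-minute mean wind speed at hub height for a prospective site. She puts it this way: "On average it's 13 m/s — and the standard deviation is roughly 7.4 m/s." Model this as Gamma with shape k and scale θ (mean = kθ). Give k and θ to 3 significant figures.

k ≈ 3.09, θ ≈ 4.21

For Gamma(k, scale θ): mean = kθ, variance = kθ², so CV = 1/√k.
CV = SD/mean = 7.4/13 = 0.5692, hence k = 1/CV² = 3.09.
Then θ = mean/k = 13/3.09 = 4.21.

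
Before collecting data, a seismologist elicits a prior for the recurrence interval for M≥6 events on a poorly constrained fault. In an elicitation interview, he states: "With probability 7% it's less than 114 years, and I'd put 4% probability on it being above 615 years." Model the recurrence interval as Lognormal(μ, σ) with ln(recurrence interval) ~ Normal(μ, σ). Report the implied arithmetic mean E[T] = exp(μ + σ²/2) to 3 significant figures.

If T ~ Lognormal(μ,σ) then ln T ~ Normal(μ,σ), so the p-quantile of ln T is μ + z_p·σ.
ln(114) = 4.736 and ln(615) = 6.422; z_{0.07} = -1.476, z_{0.96} = 1.751.
σ = (6.422 − 4.736)/(1.751 − (-1.476)) = 0.522.
μ = 4.736 − (-1.476)·0.522 = 5.507.
E[T] = exp(μ + σ²/2) = exp(5.507 + 0.1364) = 282 years.

E[T] ≈ 282 years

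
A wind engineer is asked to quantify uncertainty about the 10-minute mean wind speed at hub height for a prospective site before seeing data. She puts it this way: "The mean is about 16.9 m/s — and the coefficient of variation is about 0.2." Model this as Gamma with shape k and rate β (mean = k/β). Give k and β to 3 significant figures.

For Gamma(k, rate β): mean = k/β, variance = k/β², so CV = 1/√k.
CV = 0.2, hence k = 1/CV² = 25.
Then β = k/mean = 25/16.9 = 1.48.

k ≈ 25, β ≈ 1.48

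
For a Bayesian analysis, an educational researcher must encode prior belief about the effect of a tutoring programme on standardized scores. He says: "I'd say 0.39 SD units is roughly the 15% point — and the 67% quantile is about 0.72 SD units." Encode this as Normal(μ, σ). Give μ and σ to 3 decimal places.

The p-quantile of Normal(μ,σ) is μ + z_p·σ, with z_{0.15} = -1.036 and z_{0.67} = 0.4399.
Eliminate σ: μ = (z₂·x₁ − z₁·x₂)/(z₂ − z₁) = (0.4399·0.39 − (-1.036)·0.72)/1.476 = 0.622.
Then σ = (x₂ − x₁)/(z₂ − z₁) = (0.72 − 0.39)/1.476 = 0.224.

μ = 0.622, σ = 0.224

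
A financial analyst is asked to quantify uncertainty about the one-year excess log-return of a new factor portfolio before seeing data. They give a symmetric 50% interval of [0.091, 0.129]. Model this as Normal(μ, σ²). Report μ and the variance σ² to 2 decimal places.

A symmetric 50% interval runs μ ± z·σ with z = 0.6745.
Half-width = 0.019, so σ = 0.019/0.6745 = 0.028 and σ² = 0.00.
μ is the interval midpoint, 0.11.

μ = 0.11, σ² = 0.00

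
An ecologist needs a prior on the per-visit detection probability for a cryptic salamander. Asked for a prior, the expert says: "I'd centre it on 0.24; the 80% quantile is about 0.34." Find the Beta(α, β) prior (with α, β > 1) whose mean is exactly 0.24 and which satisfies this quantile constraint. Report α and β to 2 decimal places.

With mean 0.24 fixed, write α = 0.24s, β = 0.76s where s = α+β.
Need P(θ < 0.34) = 0.8 under Beta(0.24s, 0.76s). Normal approximation: (q−m)/√(m(1−m)/s) ≈ z_{0.8} = 0.842, so s ≈ 0.24·0.76·(0.842)²/(0.34−0.24)² = 12.9.
At s = 12.9: P(θ<0.34) ≈ 0.810. Adjusting to match 0.8 gives s ≈ 11.56.
So α = 0.24·11.56 ≈ 2.77, β = 0.76·11.56 ≈ 8.79.

α ≈ 2.77, β ≈ 8.79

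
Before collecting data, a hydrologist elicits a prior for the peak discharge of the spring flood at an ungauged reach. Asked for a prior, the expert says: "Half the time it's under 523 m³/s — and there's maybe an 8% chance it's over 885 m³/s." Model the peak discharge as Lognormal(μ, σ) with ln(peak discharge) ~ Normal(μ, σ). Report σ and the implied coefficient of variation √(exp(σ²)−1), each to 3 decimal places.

If T ~ Lognormal(μ,σ) then ln T ~ Normal(μ,σ), so the p-quantile of ln T is μ + z_p·σ.
ln(523) = 6.26 and ln(885) = 6.786; z_{0.5} = 0, z_{0.92} = 1.405.
σ = (6.786 − 6.26)/(1.405 − (0)) = 0.374.
μ = 6.26 − (0)·0.374 = 6.260.
CV = √(exp(σ²)−1) = √(exp(0.1401)−1) = 0.388.

σ ≈ 0.374, CV ≈ 0.388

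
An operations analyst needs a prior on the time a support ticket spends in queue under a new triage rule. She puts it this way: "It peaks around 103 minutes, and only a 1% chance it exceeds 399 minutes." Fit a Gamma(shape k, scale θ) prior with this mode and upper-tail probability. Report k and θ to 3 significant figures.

k ≈ 3.3, θ ≈ 44.8

Gamma(k,θ) with k>1 has mode (k−1)θ, so θ = 103/(k−1).
Need P(X < 399) = 0.99 with θ tied to k this way. Start at k = 2, θ = 103: P(X<399) ≈ 0.899.
Too low — raise k to concentrate. Iterating converges to k ≈ 3.3.
Then θ = 103/(3.3−1) ≈ 44.8.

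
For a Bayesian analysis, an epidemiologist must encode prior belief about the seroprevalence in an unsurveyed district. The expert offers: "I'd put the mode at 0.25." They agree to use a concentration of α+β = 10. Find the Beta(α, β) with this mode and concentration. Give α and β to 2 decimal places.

α = 3.00, β = 7.00

For α,β > 1 the Beta mode is (α−1)/(α+β−2). With α+β = 10, the mode is (α−1)/8.
Set (α−1)/8 = 0.25 → α = 1 + 0.25·8 = 3.00.
β = 10 − α = 7.00.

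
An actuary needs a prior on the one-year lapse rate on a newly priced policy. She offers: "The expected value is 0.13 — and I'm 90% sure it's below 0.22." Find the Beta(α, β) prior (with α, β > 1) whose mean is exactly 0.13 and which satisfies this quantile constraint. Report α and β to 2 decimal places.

With mean 0.13 fixed, write α = 0.13s, β = 0.87s where s = α+β.
Need P(θ < 0.22) = 0.9 under Beta(0.13s, 0.87s). Normal approximation: (q−m)/√(m(1−m)/s) ≈ z_{0.9} = 1.28, so s ≈ 0.13·0.87·(1.28)²/(0.22−0.13)² = 22.9.
At s = 22.9: P(θ<0.22) ≈ 0.893. Adjusting to match 0.9 gives s ≈ 24.89.
So α = 0.13·24.89 ≈ 3.24, β = 0.87·24.89 ≈ 21.65.

α ≈ 3.24, β ≈ 21.65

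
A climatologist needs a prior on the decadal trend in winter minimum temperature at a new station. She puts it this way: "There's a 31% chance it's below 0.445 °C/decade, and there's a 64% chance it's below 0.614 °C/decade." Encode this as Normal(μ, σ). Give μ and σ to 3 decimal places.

μ = 0.543, σ = 0.198

For Normal(μ,σ), the p-quantile is μ + z_p·σ. Here z_{0.31} = -0.4959, z_{0.64} = 0.3585.
So 0.445 = μ − 0.4959σ and 0.614 = μ + 0.3585σ.
Subtracting: σ = (0.614 − 0.445)/(0.3585 − (-0.4959)) = 0.198.
Then μ = 0.445 − (-0.4959)·0.198 = 0.543.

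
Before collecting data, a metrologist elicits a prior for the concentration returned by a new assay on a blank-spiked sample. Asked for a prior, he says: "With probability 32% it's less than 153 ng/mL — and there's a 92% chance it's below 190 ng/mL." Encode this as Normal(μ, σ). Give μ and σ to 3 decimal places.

For Normal(μ,σ), the p-quantile is μ + z_p·σ. Here z_{0.32} = -0.4677, z_{0.92} = 1.405.
So 153 = μ − 0.4677σ and 190 = μ + 1.405σ.
Subtracting: σ = (190 − 153)/(1.405 − (-0.4677)) = 19.757.
Then μ = 153 − (-0.4677)·19.757 = 162.240.

μ = 162.240, σ = 19.757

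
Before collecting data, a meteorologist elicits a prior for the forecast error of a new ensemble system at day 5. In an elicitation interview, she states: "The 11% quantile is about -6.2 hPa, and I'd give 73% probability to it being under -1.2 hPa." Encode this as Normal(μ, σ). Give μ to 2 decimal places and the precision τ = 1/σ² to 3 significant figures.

For Normal(μ,σ), the p-quantile is μ + z_p·σ. Here z_{0.11} = -1.227, z_{0.73} = 0.6128.
So -6.2 = μ − 1.227σ and -1.2 = μ + 0.6128σ.
Subtracting: σ = (-1.2 − -6.2)/(0.6128 − (-1.227)) = 2.72.
Then μ = -6.2 − (-1.227)·2.72 = -2.87.
Precision τ = 1/σ² = 1/2.718² = 0.135.

μ = -2.87, τ = 0.135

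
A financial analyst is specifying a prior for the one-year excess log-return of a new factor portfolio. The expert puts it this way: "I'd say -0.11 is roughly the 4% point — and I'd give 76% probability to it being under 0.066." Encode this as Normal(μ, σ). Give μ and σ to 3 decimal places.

The p-quantile of Normal(μ,σ) is μ + z_p·σ, with z_{0.04} = -1.751 and z_{0.76} = 0.7063.
Eliminate σ: μ = (z₂·x₁ − z₁·x₂)/(z₂ − z₁) = (0.7063·-0.11 − (-1.751)·0.066)/2.457 = 0.015.
Then σ = (x₂ − x₁)/(z₂ − z₁) = (0.066 − -0.11)/2.457 = 0.072.

μ = 0.015, σ = 0.072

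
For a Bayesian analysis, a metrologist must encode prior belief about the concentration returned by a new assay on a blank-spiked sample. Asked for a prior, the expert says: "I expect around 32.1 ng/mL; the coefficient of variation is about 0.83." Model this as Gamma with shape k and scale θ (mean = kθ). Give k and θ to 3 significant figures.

For Gamma(k, scale θ): mean = kθ, variance = kθ², so CV = 1/√k.
CV = 0.83, hence k = 1/CV² = 1.45.
Then θ = mean/k = 32.1/1.45 = 22.1.

k ≈ 1.45, θ ≈ 22.1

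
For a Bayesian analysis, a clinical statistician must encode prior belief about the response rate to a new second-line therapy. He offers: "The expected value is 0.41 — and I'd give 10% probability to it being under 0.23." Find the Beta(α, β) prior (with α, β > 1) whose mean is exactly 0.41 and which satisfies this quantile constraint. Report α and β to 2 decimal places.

α ≈ 4.66, β ≈ 6.70

With mean 0.41 fixed, write α = 0.41s, β = 0.59s where s = α+β.
Need P(θ < 0.23) = 0.1 under Beta(0.41s, 0.59s). Normal approximation: (q−m)/√(m(1−m)/s) ≈ z_{0.1} = -1.28, so s ≈ 0.41·0.59·(-1.28)²/(0.23−0.41)² = 12.3.
At s = 12.3: P(θ<0.23) ≈ 0.091. Adjusting to match 0.1 gives s ≈ 11.35.
So α = 0.41·11.35 ≈ 4.66, β = 0.59·11.35 ≈ 6.70.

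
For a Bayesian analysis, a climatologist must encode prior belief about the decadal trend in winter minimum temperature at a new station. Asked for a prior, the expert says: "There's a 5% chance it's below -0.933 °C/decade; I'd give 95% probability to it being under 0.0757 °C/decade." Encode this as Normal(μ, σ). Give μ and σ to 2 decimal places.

μ = -0.43, σ = 0.31

For Normal(μ,σ), the p-quantile is μ + z_p·σ. Here z_{0.05} = -1.645, z_{0.95} = 1.645.
So -0.933 = μ − 1.645σ and 0.0757 = μ + 1.645σ.
Subtracting: σ = (0.0757 − -0.933)/(1.645 − (-1.645)) = 0.31.
Then μ = -0.933 − (-1.645)·0.31 = -0.43.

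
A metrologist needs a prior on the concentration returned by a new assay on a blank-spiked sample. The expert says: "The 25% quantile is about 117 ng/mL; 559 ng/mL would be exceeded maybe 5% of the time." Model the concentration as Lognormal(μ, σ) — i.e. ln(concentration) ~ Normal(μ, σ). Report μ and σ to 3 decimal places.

If T ~ Lognormal(μ,σ) then ln T ~ Normal(μ,σ), so the p-quantile of ln T is μ + z_p·σ.
ln(117) = 4.762 and ln(559) = 6.326; z_{0.25} = -0.6745, z_{0.95} = 1.645.
σ = (6.326 − 4.762)/(1.645 − (-0.6745)) = 0.674.
μ = 4.762 − (-0.6745)·0.674 = 5.217.

μ ≈ 5.217, σ ≈ 0.674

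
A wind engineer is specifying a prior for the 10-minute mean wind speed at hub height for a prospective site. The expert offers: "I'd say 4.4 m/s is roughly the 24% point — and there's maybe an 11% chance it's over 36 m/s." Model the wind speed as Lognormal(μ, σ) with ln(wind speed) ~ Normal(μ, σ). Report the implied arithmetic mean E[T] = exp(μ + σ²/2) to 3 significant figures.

If T ~ Lognormal(μ,σ) then ln T ~ Normal(μ,σ), so the p-quantile of ln T is μ + z_p·σ.
ln(4.4) = 1.482 and ln(36) = 3.584; z_{0.24} = -0.7063, z_{0.89} = 1.227.
σ = (3.584 − 1.482)/(1.227 − (-0.7063)) = 1.087.
μ = 1.482 − (-0.7063)·1.087 = 2.250.
E[T] = exp(μ + σ²/2) = exp(2.250 + 0.5913) = 17.1 m/s.

E[T] ≈ 17.1 m/s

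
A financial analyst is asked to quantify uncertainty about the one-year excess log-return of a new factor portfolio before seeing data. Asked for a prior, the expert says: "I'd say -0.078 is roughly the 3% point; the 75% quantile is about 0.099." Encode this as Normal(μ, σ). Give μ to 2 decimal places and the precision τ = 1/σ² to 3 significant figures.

μ = 0.05, τ = 208

For Normal(μ,σ), the p-quantile is μ + z_p·σ. Here z_{0.03} = -1.881, z_{0.75} = 0.6745.
So -0.078 = μ − 1.881σ and 0.099 = μ + 0.6745σ.
Subtracting: σ = (0.099 − -0.078)/(0.6745 − (-1.881)) = 0.07.
Then μ = -0.078 − (-1.881)·0.07 = 0.05.
Precision τ = 1/σ² = 1/0.06927² = 208.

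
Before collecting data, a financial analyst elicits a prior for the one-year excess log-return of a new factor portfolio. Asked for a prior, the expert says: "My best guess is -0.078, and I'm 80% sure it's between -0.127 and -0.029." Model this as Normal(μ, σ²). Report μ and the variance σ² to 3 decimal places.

μ = -0.078, σ² = 0.001

A symmetric 80% interval runs μ ± z·σ with z = 1.282.
Half-width = 0.049, so σ = 0.049/1.282 = 0.0382 and σ² = 0.001.
μ is the stated best guess, -0.078.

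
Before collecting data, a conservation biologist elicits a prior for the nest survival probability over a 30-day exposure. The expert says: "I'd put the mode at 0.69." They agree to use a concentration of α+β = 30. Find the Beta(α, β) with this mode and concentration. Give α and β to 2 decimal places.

For α,β > 1 the Beta mode is (α−1)/(α+β−2). With α+β = 30, the mode is (α−1)/28.
Set (α−1)/28 = 0.69 → α = 1 + 0.69·28 = 20.32.
β = 30 − α = 9.68.

α = 20.32, β = 9.68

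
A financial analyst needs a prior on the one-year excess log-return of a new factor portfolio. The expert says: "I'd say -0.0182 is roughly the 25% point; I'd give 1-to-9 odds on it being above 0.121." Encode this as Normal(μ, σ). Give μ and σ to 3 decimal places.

For Normal(μ,σ), the p-quantile is μ + z_p·σ. Here z_{0.25} = -0.6745, z_{0.9} = 1.282.
So -0.0182 = μ − 0.6745σ and 0.121 = μ + 1.282σ.
Subtracting: σ = (0.121 − -0.0182)/(1.282 − (-0.6745)) = 0.071.
Then μ = -0.0182 − (-0.6745)·0.071 = 0.030.

μ = 0.030, σ = 0.071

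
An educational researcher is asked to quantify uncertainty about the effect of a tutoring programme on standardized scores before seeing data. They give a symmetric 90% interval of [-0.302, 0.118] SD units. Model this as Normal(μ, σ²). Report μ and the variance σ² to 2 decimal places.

μ = -0.09, σ² = 0.02

A symmetric 90% interval runs μ ± z·σ with z = 1.645.
Half-width = 0.21, so σ = 0.21/1.645 = 0.128 and σ² = 0.02.
μ is the interval midpoint, -0.09.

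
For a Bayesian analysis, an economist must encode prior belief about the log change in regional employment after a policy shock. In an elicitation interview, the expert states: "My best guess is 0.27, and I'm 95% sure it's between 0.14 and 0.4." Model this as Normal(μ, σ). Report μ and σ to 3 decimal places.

μ = 0.270, σ = 0.066

A symmetric 95% interval runs μ ± z·σ with z = 1.96.
Half-width = 0.13, so σ = 0.13/1.96 = 0.066.
μ is the stated best guess, 0.270.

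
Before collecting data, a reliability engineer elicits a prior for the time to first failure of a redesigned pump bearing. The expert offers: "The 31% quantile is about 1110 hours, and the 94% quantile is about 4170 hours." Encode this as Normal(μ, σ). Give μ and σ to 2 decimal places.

The p-quantile of Normal(μ,σ) is μ + z_p·σ, with z_{0.31} = -0.4959 and z_{0.94} = 1.555.
Eliminate σ: μ = (z₂·x₁ − z₁·x₂)/(z₂ − z₁) = (1.555·1110 − (-0.4959)·4170)/2.051 = 1849.92.
Then σ = (x₂ − x₁)/(z₂ − z₁) = (4170 − 1110)/2.051 = 1492.23.

μ = 1849.92, σ = 1492.23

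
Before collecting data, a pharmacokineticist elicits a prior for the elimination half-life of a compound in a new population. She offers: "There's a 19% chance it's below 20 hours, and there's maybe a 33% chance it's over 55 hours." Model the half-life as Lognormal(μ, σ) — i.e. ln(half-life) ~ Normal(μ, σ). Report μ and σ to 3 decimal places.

If T ~ Lognormal(μ,σ) then ln T ~ Normal(μ,σ), so the p-quantile of ln T is μ + z_p·σ.
ln(20) = 2.996 and ln(55) = 4.007; z_{0.19} = -0.8779, z_{0.67} = 0.4399.
σ = (4.007 − 2.996)/(0.4399 − (-0.8779)) = 0.768.
μ = 2.996 − (-0.8779)·0.768 = 3.670.

μ ≈ 3.670, σ ≈ 0.768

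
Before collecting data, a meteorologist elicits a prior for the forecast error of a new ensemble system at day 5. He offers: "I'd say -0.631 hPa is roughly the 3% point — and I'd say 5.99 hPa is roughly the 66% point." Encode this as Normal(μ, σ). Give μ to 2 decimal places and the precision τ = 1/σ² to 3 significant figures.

μ = 4.80, τ = 0.12

For Normal(μ,σ), the p-quantile is μ + z_p·σ. Here z_{0.03} = -1.881, z_{0.66} = 0.4125.
So -0.631 = μ − 1.881σ and 5.99 = μ + 0.4125σ.
Subtracting: σ = (5.99 − -0.631)/(0.4125 − (-1.881)) = 2.89.
Then μ = -0.631 − (-1.881)·2.89 = 4.80.
Precision τ = 1/σ² = 1/2.887² = 0.12.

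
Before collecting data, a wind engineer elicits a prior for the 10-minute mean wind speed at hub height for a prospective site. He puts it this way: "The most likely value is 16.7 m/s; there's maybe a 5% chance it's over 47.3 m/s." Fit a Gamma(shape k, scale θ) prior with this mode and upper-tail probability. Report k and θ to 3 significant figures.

k ≈ 3.47, θ ≈ 6.77

Gamma(k,θ) with k>1 has mode (k−1)θ, so θ = 16.7/(k−1).
Need P(X < 47.3) = 0.95 with θ tied to k this way. Start at k = 2, θ = 16.7: P(X<47.3) ≈ 0.774.
Too low — raise k to concentrate. Iterating converges to k ≈ 3.47.
Then θ = 16.7/(3.47−1) ≈ 6.77.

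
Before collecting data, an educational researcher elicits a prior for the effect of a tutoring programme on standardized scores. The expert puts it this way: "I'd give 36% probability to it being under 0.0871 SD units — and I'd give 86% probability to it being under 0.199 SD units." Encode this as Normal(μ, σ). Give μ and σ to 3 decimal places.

The p-quantile of Normal(μ,σ) is μ + z_p·σ, with z_{0.36} = -0.3585 and z_{0.86} = 1.08.
Eliminate σ: μ = (z₂·x₁ − z₁·x₂)/(z₂ − z₁) = (1.08·0.0871 − (-0.3585)·0.199)/1.439 = 0.115.
Then σ = (x₂ − x₁)/(z₂ − z₁) = (0.199 − 0.0871)/1.439 = 0.078.

μ = 0.115, σ = 0.078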